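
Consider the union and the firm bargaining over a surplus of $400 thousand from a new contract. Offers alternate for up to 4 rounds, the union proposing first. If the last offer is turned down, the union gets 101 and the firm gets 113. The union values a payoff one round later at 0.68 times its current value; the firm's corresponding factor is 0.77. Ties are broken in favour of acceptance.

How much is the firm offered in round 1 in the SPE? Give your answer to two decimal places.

219.11

Round 4 (the firm proposes): the union gets 101 if talks fail, so the firm offers 101 and keeps 299.
Round 3 (the union proposes): the firm can get 299 next round, worth 0.77 × 299 = 230.23 now. The union offers 230.23 and keeps 400 − 230.23 = 169.77.
Round 2 (the firm proposes): the union can get 169.77 next round, worth 0.68 × 169.77 = 115.4436 now. The firm offers 115.4436 and keeps 400 − 115.4436 = 284.5564.
Round 1 (the union proposes): the firm can get 284.5564 next round, worth 0.77 × 284.5564 = 219.108428 now. The union offers 219.108428 and keeps 400 − 219.108428 = 180.891572.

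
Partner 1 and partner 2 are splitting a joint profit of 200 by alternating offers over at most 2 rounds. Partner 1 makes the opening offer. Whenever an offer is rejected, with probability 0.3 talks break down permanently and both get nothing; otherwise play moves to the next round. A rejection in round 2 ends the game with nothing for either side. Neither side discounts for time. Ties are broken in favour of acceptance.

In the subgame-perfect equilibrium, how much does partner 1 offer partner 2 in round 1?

Round 2 (partner 2 proposes): partner 1 will accept anything ≥ 0, so partner 2 offers 0 and keeps 200.
Round 1 (partner 1 proposes): rejecting gives partner 2 an expected 0.7 × 200 = 140; partner 1 offers that and keeps 60.

140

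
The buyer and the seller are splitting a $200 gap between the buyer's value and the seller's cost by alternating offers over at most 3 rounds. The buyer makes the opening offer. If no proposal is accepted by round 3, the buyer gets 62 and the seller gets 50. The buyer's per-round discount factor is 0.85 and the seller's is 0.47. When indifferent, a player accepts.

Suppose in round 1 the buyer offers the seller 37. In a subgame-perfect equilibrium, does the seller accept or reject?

Round 3 (the buyer proposes): the seller gets 50 if talks fail, so the buyer offers 50 and keeps 150.
Round 2 (the seller proposes): the buyer can get 150 next round, worth 0.85 × 150 = 127.5 now; the seller offers that and keeps 72.5.
So by rejecting in round 1, the seller gets 72.5 next round, worth 0.47 × 72.5 = 34.075 now.
Offer 37 ≥ 34.075, so the seller accepts.

Accept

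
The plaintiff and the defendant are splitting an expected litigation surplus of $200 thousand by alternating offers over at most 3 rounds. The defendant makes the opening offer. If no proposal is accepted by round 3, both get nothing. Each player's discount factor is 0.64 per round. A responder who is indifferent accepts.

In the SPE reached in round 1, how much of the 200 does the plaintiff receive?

46.08

Solve by backward induction from round 3.
Round 3 (the defendant proposes): the plaintiff will accept anything ≥ 0, so the defendant offers 0 and keeps 200.
Round 2 (the plaintiff proposes): the defendant can get 200 next round, worth 0.64 × 200 = 128 now. The plaintiff offers 128 and keeps 200 − 128 = 72.
Round 1 (the defendant proposes): the plaintiff can get 72 next round, worth 0.64 × 72 = 46.08 now, so the defendant offers 46.08, keeping 153.92.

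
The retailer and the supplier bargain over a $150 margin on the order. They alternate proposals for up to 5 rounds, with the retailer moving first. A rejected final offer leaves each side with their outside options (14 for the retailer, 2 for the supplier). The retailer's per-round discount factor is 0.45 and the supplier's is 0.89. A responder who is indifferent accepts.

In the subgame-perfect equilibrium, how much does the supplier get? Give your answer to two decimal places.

By backward induction:
Round 5 (the retailer proposes): the supplier gets 2 if talks fail, so the retailer offers 2 and keeps 148.
Round 4 (the supplier proposes): the retailer can get 148 next round, worth 0.45 × 148 = 66.6 now. The supplier offers 66.6 and keeps 150 − 66.6 = 83.4.
Round 3 (the retailer proposes): the supplier can get 83.4 next round, worth 0.89 × 83.4 = 74.226 now. The retailer offers 74.226 and keeps 150 − 74.226 = 75.774.
Round 2 (the supplier proposes): the retailer can get 75.774 next round, worth 0.45 × 75.774 = 34.0983 now, so the supplier offers 34.0983, keeping 115.9017.
Round 1 (the retailer proposes): the supplier can get 115.9017 next round, worth 0.89 × 115.9017 = 103.152513 now; the retailer offers that and keeps 46.847487.

103.15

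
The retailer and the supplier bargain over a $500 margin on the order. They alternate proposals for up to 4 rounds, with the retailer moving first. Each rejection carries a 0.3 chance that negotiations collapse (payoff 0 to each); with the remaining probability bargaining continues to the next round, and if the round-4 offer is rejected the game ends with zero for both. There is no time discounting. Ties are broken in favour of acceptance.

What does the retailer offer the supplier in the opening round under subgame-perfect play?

Round 4 (the supplier proposes): the retailer will accept anything ≥ 0, so the supplier offers 0 and keeps 500.
Round 3 (the retailer proposes): rejecting gives the supplier an expected 0.7 × 500 = 350. The retailer offers 350 and keeps 500 − 350 = 150.
Round 2 (the supplier proposes): rejecting gives the retailer an expected 0.7 × 150 = 105. The supplier offers 105 and keeps 500 − 105 = 395.
Round 1 (the retailer proposes): rejecting gives the supplier an expected 0.7 × 395 = 276.5; the retailer offers that and keeps 223.5.

276.5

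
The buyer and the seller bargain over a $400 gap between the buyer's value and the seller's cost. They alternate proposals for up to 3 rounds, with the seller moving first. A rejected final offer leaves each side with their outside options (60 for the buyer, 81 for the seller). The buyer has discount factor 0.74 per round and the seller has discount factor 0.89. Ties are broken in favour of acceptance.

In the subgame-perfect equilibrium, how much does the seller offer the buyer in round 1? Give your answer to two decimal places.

Round 3 (the seller proposes): the buyer gets 60 if talks fail, so the seller offers 60 and keeps 340.
Round 2 (the buyer proposes): the seller can get 340 next round, worth 0.89 × 340 = 302.6 now, so the buyer offers 302.6, keeping 97.4.
Round 1 (the seller proposes): the buyer can get 97.4 next round, worth 0.74 × 97.4 = 72.076 now; the seller offers that and keeps 327.924.

72.08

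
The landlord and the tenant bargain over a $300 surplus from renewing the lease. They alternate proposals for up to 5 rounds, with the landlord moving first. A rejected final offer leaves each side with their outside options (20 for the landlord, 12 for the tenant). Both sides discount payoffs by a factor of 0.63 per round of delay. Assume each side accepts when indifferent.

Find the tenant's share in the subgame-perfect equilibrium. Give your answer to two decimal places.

99.58

Work backward from the last round.
Round 5 (the landlord proposes): the tenant gets 12 if talks fail, so the landlord offers 12 and keeps 288.
Round 4 (the tenant proposes): the landlord can get 288 next round, worth 0.63 × 288 = 181.44 now. The tenant offers 181.44 and keeps 300 − 181.44 = 118.56.
Round 3 (the landlord proposes): the tenant can get 118.56 next round, worth 0.63 × 118.56 = 74.6928 now, so the landlord offers 74.6928, keeping 225.3072.
Round 2 (the tenant proposes): the landlord can get 225.3072 next round, worth 0.63 × 225.3072 = 141.943536 now, so the tenant offers 141.943536, keeping 158.056464.
Round 1 (the landlord proposes): the tenant can get 158.056464 next round, worth 0.63 × 158.056464 = 99.57557232 now, so the landlord offers 99.57557232, keeping 200.42442768.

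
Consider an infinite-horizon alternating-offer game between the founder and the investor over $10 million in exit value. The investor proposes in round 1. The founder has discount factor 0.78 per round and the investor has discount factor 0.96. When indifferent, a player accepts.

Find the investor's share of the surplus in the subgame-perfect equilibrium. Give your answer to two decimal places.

Let x be the investor's share when the investor proposes and y be the founder's share when the founder proposes.
The founder accepts iff offered ≥ 0.78·y, so x = 10 − 0.78y. Symmetrically y = 10 − 0.96x.
Substituting: x = 10 − 0.78(10 − 0.96x), giving x(1 − 0.96·0.78) = 10(1 − 0.78).
So x = 10 × 0.22 / 0.2512 ≈ 8.7580, and the founder receives 10 − x ≈ 1.2420.

8.76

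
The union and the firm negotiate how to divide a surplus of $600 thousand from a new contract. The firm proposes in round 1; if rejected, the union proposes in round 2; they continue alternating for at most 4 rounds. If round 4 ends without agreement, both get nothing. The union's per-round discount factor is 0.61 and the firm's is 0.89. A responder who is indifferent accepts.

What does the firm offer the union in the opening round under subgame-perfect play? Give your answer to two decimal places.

By backward induction:
Round 4 (the union proposes): the firm will accept anything ≥ 0, so the union offers 0 and keeps 600.
Round 3 (the firm proposes): the union can get 600 next round, worth 0.61 × 600 = 366 now, so the firm offers 366, keeping 234.
Round 2 (the union proposes): the firm can get 234 next round, worth 0.89 × 234 = 208.26 now. The union offers 208.26 and keeps 600 − 208.26 = 391.74.
Round 1 (the firm proposes): the union can get 391.74 next round, worth 0.61 × 391.74 = 238.9614 now. The firm offers 238.9614 and keeps 600 − 238.9614 = 361.0386.

238.96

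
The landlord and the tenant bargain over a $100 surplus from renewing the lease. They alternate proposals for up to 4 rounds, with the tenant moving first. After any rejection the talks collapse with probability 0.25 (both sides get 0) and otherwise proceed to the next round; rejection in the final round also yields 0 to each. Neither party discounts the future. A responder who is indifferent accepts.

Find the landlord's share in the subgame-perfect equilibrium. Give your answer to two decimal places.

Round 4 (the landlord proposes): the tenant will accept anything ≥ 0, so the landlord offers 0 and keeps 100.
Round 3 (the tenant proposes): rejecting gives the landlord an expected 0.75 × 100 = 75; the tenant offers that and keeps 25.
Round 2 (the landlord proposes): rejecting gives the tenant an expected 0.75 × 25 = 18.75. The landlord offers 18.75 and keeps 100 − 18.75 = 81.25.
Round 1 (the tenant proposes): rejecting gives the landlord an expected 0.75 × 81.25 = 60.9375. The tenant offers 60.9375 and keeps 100 − 60.9375 = 39.0625.

60.94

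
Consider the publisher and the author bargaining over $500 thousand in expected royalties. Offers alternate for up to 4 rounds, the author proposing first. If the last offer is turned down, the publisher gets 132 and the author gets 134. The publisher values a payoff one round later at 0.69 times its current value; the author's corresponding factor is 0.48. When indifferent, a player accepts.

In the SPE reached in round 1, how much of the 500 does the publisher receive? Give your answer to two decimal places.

Round 4 (the publisher proposes): the author gets 134 if talks fail, so the publisher offers 134 and keeps 366.
Round 3 (the author proposes): the publisher can get 366 next round, worth 0.69 × 366 = 252.54 now, so the author offers 252.54, keeping 247.46.
Round 2 (the publisher proposes): the author can get 247.46 next round, worth 0.48 × 247.46 = 118.7808 now; the publisher offers that and keeps 381.2192.
Round 1 (the author proposes): the publisher can get 381.2192 next round, worth 0.69 × 381.2192 = 263.041248 now; the author offers that and keeps 236.958752.

263.04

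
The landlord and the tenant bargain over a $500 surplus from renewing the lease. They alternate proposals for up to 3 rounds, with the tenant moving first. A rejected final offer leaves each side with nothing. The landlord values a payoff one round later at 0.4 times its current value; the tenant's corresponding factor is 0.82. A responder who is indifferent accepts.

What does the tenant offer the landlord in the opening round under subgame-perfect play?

36

Solve by backward induction from round 3.
Round 3 (the tenant proposes): the landlord will accept anything ≥ 0, so the tenant offers 0 and keeps 500.
Round 2 (the landlord proposes): the tenant can get 500 next round, worth 0.82 × 500 = 410 now, so the landlord offers 410, keeping 90.
Round 1 (the tenant proposes): the landlord can get 90 next round, worth 0.4 × 90 = 36 now, so the tenant offers 36, keeping 464.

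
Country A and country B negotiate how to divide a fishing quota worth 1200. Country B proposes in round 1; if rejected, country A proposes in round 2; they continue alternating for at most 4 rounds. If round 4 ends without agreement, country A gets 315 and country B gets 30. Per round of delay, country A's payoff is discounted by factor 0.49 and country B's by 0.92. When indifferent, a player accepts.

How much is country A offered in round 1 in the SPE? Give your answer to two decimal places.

305.48

Round 4 (country A proposes): country B gets 30 if talks fail, so country A offers 30 and keeps 1170.
Round 3 (country B proposes): country A can get 1170 next round, worth 0.49 × 1170 = 573.3 now; country B offers that and keeps 626.7.
Round 2 (country A proposes): country B can get 626.7 next round, worth 0.92 × 626.7 = 576.564 now, so country A offers 576.564, keeping 623.436.
Round 1 (country B proposes): country A can get 623.436 next round, worth 0.49 × 623.436 = 305.48364 now. Country B offers 305.48364 and keeps 1200 − 305.48364 = 894.51636.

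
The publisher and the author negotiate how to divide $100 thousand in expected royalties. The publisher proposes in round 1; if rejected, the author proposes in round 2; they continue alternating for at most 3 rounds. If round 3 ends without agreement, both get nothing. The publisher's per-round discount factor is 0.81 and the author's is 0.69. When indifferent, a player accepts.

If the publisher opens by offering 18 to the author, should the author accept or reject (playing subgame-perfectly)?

Round 3 (the publisher proposes): the author will accept anything ≥ 0, so the publisher offers 0 and keeps 100.
Round 2 (the author proposes): the publisher can get 100 next round, worth 0.81 × 100 = 81 now. The author offers 81 and keeps 100 − 81 = 19.
So by rejecting in round 1, the author gets 19 next round, worth 0.69 × 19 = 13.11 now.
Offer 18 ≥ 13.11, so the author accepts.

Accept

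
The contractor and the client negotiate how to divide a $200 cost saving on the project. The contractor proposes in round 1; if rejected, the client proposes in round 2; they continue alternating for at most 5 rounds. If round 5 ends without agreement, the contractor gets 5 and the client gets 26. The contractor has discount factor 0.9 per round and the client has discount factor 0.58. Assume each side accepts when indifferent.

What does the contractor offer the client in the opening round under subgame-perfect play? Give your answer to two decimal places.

24.74

Round 5 (the contractor proposes): the client gets 26 if talks fail, so the contractor offers 26 and keeps 174.
Round 4 (the client proposes): the contractor can get 174 next round, worth 0.9 × 174 = 156.6 now; the client offers that and keeps 43.4.
Round 3 (the contractor proposes): the client can get 43.4 next round, worth 0.58 × 43.4 = 25.172 now. The contractor offers 25.172 and keeps 200 − 25.172 = 174.828.
Round 2 (the client proposes): the contractor can get 174.828 next round, worth 0.9 × 174.828 = 157.3452 now, so the client offers 157.3452, keeping 42.6548.
Round 1 (the contractor proposes): the client can get 42.6548 next round, worth 0.58 × 42.6548 = 24.739784 now, so the contractor offers 24.739784, keeping 175.260216.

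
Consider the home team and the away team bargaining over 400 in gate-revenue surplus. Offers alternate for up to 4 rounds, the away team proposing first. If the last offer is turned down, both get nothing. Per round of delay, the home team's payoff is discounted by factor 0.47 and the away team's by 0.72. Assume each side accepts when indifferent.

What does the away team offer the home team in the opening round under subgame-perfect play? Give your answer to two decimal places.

Round 4 (the home team proposes): rejection yields 0 for the away team; the home team offers 0 and keeps 400.
Round 3 (the away team proposes): the home team can get 400 next round, worth 0.47 × 400 = 188 now, so the away team offers 188, keeping 212.
Round 2 (the home team proposes): the away team can get 212 next round, worth 0.72 × 212 = 152.64 now, so the home team offers 152.64, keeping 247.36.
Round 1 (the away team proposes): the home team can get 247.36 next round, worth 0.47 × 247.36 = 116.2592 now. The away team offers 116.2592 and keeps 400 − 116.2592 = 283.7408.

116.26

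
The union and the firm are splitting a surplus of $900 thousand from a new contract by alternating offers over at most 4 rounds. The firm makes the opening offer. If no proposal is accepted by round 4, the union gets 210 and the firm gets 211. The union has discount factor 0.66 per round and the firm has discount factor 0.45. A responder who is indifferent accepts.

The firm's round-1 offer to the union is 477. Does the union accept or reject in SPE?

Round 4 (the union proposes): the firm gets 211 if talks fail, so the union offers 211 and keeps 689.
Round 3 (the firm proposes): the union can get 689 next round, worth 0.66 × 689 = 454.74 now. The firm offers 454.74 and keeps 900 − 454.74 = 445.26.
Round 2 (the union proposes): the firm can get 445.26 next round, worth 0.45 × 445.26 = 200.367 now. The union offers 200.367 and keeps 900 − 200.367 = 699.633.
So by rejecting in round 1, the union gets 699.633 next round, worth 0.66 × 699.633 = 461.75778 now.
Offer 477 ≥ 461.75778, so the union accepts.

Accept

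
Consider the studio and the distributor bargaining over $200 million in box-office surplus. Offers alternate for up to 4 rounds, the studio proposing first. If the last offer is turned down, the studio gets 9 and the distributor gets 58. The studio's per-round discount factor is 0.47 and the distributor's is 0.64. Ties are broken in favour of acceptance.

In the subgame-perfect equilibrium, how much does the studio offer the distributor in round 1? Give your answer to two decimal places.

Solve by backward induction from round 4.
Round 4 (the distributor proposes): the studio gets 9 if talks fail, so the distributor offers 9 and keeps 191.
Round 3 (the studio proposes): the distributor can get 191 next round, worth 0.64 × 191 = 122.24 now, so the studio offers 122.24, keeping 77.76.
Round 2 (the distributor proposes): the studio can get 77.76 next round, worth 0.47 × 77.76 = 36.5472 now. The distributor offers 36.5472 and keeps 200 − 36.5472 = 163.4528.
Round 1 (the studio proposes): the distributor can get 163.4528 next round, worth 0.64 × 163.4528 = 104.609792 now. The studio offers 104.609792 and keeps 200 − 104.609792 = 95.390208.

104.61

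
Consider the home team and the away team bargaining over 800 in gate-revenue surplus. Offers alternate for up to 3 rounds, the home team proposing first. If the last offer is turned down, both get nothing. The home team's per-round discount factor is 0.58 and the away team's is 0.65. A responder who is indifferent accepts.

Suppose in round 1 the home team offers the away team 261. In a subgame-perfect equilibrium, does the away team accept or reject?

Work out the away team's continuation value if the offer is rejected.
Round 3 (the home team proposes): the away team will accept anything ≥ 0, so the home team offers 0 and keeps 800.
Round 2 (the away team proposes): the home team can get 800 next round, worth 0.58 × 800 = 464 now. The away team offers 464 and keeps 800 − 464 = 336.
So by rejecting in round 1, the away team gets 336 next round, worth 0.65 × 336 = 218.4 now.
Offer 261 ≥ 218.4, so the away team accepts.

Accept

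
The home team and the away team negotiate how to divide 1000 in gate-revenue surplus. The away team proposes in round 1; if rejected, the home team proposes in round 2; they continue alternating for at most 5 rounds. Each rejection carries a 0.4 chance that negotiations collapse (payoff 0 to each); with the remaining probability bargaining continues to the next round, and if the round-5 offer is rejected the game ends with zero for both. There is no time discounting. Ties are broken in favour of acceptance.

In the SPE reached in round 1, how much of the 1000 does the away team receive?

673.6

Round 5 (the away team proposes): rejection yields 0 for the home team; the away team offers 0 and keeps 1000.
Round 4 (the home team proposes): rejecting gives the away team an expected 0.6 × 1000 = 600. The home team offers 600 and keeps 1000 − 600 = 400.
Round 3 (the away team proposes): rejecting gives the home team an expected 0.6 × 400 = 240; the away team offers that and keeps 760.
Round 2 (the home team proposes): rejecting gives the away team an expected 0.6 × 760 = 456; the home team offers that and keeps 544.
Round 1 (the away team proposes): rejecting gives the home team an expected 0.6 × 544 = 326.4. The away team offers 326.4 and keeps 1000 − 326.4 = 673.6.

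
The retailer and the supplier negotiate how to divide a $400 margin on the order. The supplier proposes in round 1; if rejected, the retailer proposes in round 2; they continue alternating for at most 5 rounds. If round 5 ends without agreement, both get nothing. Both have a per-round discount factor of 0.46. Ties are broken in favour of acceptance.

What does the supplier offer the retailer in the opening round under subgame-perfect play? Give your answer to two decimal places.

Round 5 (the supplier proposes): the retailer will accept anything ≥ 0, so the supplier offers 0 and keeps 400.
Round 4 (the retailer proposes): the supplier can get 400 next round, worth 0.46 × 400 = 184 now. The retailer offers 184 and keeps 400 − 184 = 216.
Round 3 (the supplier proposes): the retailer can get 216 next round, worth 0.46 × 216 = 99.36 now, so the supplier offers 99.36, keeping 300.64.
Round 2 (the retailer proposes): the supplier can get 300.64 next round, worth 0.46 × 300.64 = 138.2944 now. The retailer offers 138.2944 and keeps 400 − 138.2944 = 261.7056.
Round 1 (the supplier proposes): the retailer can get 261.7056 next round, worth 0.46 × 261.7056 = 120.384576 now. The supplier offers 120.384576 and keeps 400 − 120.384576 = 279.615424.

120.38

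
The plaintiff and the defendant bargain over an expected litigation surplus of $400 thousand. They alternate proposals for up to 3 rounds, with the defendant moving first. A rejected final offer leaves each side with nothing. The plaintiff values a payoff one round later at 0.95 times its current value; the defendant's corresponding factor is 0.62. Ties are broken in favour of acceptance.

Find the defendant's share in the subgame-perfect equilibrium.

255.6

By backward induction:
Round 3 (the defendant proposes): the plaintiff will accept anything ≥ 0, so the defendant offers 0 and keeps 400.
Round 2 (the plaintiff proposes): the defendant can get 400 next round, worth 0.62 × 400 = 248 now; the plaintiff offers that and keeps 152.
Round 1 (the defendant proposes): the plaintiff can get 152 next round, worth 0.95 × 152 = 144.4 now, so the defendant offers 144.4, keeping 255.6.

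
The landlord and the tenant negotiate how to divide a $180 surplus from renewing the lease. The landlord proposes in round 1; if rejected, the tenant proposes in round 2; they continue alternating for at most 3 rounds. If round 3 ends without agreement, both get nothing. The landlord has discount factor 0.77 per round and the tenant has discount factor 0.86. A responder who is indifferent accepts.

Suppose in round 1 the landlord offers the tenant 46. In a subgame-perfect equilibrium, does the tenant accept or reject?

Accept

Round 3 (the landlord proposes): the tenant will accept anything ≥ 0, so the landlord offers 0 and keeps 180.
Round 2 (the tenant proposes): the landlord can get 180 next round, worth 0.77 × 180 = 138.6 now. The tenant offers 138.6 and keeps 180 − 138.6 = 41.4.
So by rejecting in round 1, the tenant gets 41.4 next round, worth 0.86 × 41.4 = 35.604 now.
Offer 46 ≥ 35.604, so the tenant accepts.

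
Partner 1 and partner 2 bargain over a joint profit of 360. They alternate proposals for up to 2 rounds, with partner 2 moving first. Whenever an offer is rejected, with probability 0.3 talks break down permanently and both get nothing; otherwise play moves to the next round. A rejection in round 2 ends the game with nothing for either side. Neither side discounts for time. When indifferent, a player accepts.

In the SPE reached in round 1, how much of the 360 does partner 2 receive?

By backward induction:
Round 2 (partner 1 proposes): rejection yields 0 for partner 2; partner 1 offers 0 and keeps 360.
Round 1 (partner 2 proposes): rejecting gives partner 1 an expected 0.7 × 360 = 252; partner 2 offers that and keeps 108.

108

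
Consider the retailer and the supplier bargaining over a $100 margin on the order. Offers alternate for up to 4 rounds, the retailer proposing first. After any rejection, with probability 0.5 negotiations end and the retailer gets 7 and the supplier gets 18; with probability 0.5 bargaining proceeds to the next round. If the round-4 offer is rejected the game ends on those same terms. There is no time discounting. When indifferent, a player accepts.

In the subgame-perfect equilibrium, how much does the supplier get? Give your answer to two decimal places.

By backward induction:
Round 4 (the supplier proposes): the retailer gets 7 if talks fail, so the supplier offers 7 and keeps 93.
Round 3 (the retailer proposes): rejecting gives the supplier an expected 0.5 × 93 + 0.5 × 18 = 55.5. The retailer offers 55.5 and keeps 100 − 55.5 = 44.5.
Round 2 (the supplier proposes): rejecting gives the retailer an expected 0.5 × 44.5 + 0.5 × 7 = 25.75, so the supplier offers 25.75, keeping 74.25.
Round 1 (the retailer proposes): rejecting gives the supplier an expected 0.5 × 74.25 + 0.5 × 18 = 46.125, so the retailer offers 46.125, keeping 53.875.

46.13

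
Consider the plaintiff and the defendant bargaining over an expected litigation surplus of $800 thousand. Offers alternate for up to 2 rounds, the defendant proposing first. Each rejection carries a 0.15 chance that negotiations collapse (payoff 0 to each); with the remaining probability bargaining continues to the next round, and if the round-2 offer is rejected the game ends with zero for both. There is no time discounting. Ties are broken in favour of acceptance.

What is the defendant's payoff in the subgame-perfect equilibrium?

Round 2 (the plaintiff proposes): the defendant will accept anything ≥ 0, so the plaintiff offers 0 and keeps 800.
Round 1 (the defendant proposes): rejecting gives the plaintiff an expected 0.85 × 800 = 680. The defendant offers 680 and keeps 800 − 680 = 120.

120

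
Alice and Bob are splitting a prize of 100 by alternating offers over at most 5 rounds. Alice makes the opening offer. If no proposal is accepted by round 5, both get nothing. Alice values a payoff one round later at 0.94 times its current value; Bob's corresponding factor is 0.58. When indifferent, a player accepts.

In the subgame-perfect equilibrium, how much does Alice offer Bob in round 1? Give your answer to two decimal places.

5.38

Solve by backward induction from round 5.
Round 5 (Alice proposes): rejection yields 0 for Bob; Alice offers 0 and keeps 100.
Round 4 (Bob proposes): Alice can get 100 next round, worth 0.94 × 100 = 94 now, so Bob offers 94, keeping 6.
Round 3 (Alice proposes): Bob can get 6 next round, worth 0.58 × 6 = 3.48 now; Alice offers that and keeps 96.52.
Round 2 (Bob proposes): Alice can get 96.52 next round, worth 0.94 × 96.52 = 90.7288 now. Bob offers 90.7288 and keeps 100 − 90.7288 = 9.2712.
Round 1 (Alice proposes): Bob can get 9.2712 next round, worth 0.58 × 9.2712 = 5.377296 now; Alice offers that and keeps 94.622704.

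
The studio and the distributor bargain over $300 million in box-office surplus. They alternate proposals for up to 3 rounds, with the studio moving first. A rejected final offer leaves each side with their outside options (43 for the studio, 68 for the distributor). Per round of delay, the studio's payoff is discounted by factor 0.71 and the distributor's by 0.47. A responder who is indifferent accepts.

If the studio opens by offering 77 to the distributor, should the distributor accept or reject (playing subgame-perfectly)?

Round 3 (the studio proposes): the distributor gets 68 if talks fail, so the studio offers 68 and keeps 232.
Round 2 (the distributor proposes): the studio can get 232 next round, worth 0.71 × 232 = 164.72 now; the distributor offers that and keeps 135.28.
So by rejecting in round 1, the distributor gets 135.28 next round, worth 0.47 × 135.28 = 63.5816 now.
Offer 77 ≥ 63.5816, so the distributor accepts.

Accept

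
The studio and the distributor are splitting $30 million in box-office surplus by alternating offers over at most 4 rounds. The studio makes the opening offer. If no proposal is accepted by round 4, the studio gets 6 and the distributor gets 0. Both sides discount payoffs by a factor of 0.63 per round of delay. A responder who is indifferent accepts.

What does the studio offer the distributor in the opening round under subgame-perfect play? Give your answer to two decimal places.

Round 4 (the distributor proposes): the studio gets 6 if talks fail, so the distributor offers 6 and keeps 24.
Round 3 (the studio proposes): the distributor can get 24 next round, worth 0.63 × 24 = 15.12 now, so the studio offers 15.12, keeping 14.88.
Round 2 (the distributor proposes): the studio can get 14.88 next round, worth 0.63 × 14.88 = 9.3744 now; the distributor offers that and keeps 20.6256.
Round 1 (the studio proposes): the distributor can get 20.6256 next round, worth 0.63 × 20.6256 = 12.994128 now, so the studio offers 12.994128, keeping 17.005872.

12.99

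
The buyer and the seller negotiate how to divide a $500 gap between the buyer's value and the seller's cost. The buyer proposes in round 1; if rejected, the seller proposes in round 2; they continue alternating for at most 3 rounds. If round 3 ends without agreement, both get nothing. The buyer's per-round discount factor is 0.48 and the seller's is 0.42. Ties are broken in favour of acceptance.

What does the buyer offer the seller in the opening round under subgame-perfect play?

Round 3 (the buyer proposes): the seller will accept anything ≥ 0, so the buyer offers 0 and keeps 500.
Round 2 (the seller proposes): the buyer can get 500 next round, worth 0.48 × 500 = 240 now; the seller offers that and keeps 260.
Round 1 (the buyer proposes): the seller can get 260 next round, worth 0.42 × 260 = 109.2 now; the buyer offers that and keeps 390.8.

109.2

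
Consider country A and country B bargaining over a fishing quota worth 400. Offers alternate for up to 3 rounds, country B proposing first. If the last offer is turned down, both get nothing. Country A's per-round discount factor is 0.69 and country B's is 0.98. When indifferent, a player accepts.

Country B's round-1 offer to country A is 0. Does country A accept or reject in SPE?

Reject

Round 3 (country B proposes): rejection yields 0 for country A; country B offers 0 and keeps 400.
Round 2 (country A proposes): country B can get 400 next round, worth 0.98 × 400 = 392 now; country A offers that and keeps 8.
So by rejecting in round 1, country A gets 8 next round, worth 0.69 × 8 = 5.52 now.
Offer 0 < 5.52, so country A rejects.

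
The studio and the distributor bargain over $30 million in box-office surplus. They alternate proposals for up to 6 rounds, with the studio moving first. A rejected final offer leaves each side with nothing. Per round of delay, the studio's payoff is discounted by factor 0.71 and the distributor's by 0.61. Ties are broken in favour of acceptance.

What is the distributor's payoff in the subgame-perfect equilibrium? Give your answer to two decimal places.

11.04

Round 6 (the distributor proposes): rejection yields 0 for the studio; the distributor offers 0 and keeps 30.
Round 5 (the studio proposes): the distributor can get 30 next round, worth 0.61 × 30 = 18.3 now; the studio offers that and keeps 11.7.
Round 4 (the distributor proposes): the studio can get 11.7 next round, worth 0.71 × 11.7 = 8.307 now, so the distributor offers 8.307, keeping 21.693.
Round 3 (the studio proposes): the distributor can get 21.693 next round, worth 0.61 × 21.693 = 13.23273 now, so the studio offers 13.23273, keeping 16.76727.
Round 2 (the distributor proposes): the studio can get 16.76727 next round, worth 0.71 × 16.76727 = 11.9047617 now, so the distributor offers 11.9047617, keeping 18.0952383.
Round 1 (the studio proposes): the distributor can get 18.0952383 next round, worth 0.61 × 18.0952383 = 11.038095363 now; the studio offers that and keeps 18.961904637.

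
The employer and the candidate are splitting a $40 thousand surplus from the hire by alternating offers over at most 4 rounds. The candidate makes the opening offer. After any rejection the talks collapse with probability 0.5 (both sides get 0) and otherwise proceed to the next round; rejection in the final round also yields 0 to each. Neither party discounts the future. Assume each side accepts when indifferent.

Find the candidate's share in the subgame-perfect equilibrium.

By backward induction:
Round 4 (the employer proposes): rejection yields 0 for the candidate; the employer offers 0 and keeps 40.
Round 3 (the candidate proposes): rejecting gives the employer an expected 0.5 × 40 = 20. The candidate offers 20 and keeps 40 − 20 = 20.
Round 2 (the employer proposes): rejecting gives the candidate an expected 0.5 × 20 = 10; the employer offers that and keeps 30.
Round 1 (the candidate proposes): rejecting gives the employer an expected 0.5 × 30 = 15. The candidate offers 15 and keeps 40 − 15 = 25.

25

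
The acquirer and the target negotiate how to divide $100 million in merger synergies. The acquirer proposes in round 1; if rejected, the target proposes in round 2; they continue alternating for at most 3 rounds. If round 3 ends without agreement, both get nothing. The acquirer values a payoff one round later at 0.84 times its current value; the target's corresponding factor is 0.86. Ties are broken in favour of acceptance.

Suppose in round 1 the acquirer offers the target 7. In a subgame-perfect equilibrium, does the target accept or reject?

Reject

Round 3 (the acquirer proposes): rejection yields 0 for the target; the acquirer offers 0 and keeps 100.
Round 2 (the target proposes): the acquirer can get 100 next round, worth 0.84 × 100 = 84 now. The target offers 84 and keeps 100 − 84 = 16.
So by rejecting in round 1, the target gets 16 next round, worth 0.86 × 16 = 13.76 now.
Offer 7 < 13.76, so the target rejects.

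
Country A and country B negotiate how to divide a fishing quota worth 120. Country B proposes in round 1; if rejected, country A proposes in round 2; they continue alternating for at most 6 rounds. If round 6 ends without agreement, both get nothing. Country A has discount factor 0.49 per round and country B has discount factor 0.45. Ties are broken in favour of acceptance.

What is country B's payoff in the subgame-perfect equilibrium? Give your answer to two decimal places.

77.67

Round 6 (country A proposes): rejection yields 0 for country B; country A offers 0 and keeps 120.
Round 5 (country B proposes): country A can get 120 next round, worth 0.49 × 120 = 58.8 now. Country B offers 58.8 and keeps 120 − 58.8 = 61.2.
Round 4 (country A proposes): country B can get 61.2 next round, worth 0.45 × 61.2 = 27.54 now; country A offers that and keeps 92.46.
Round 3 (country B proposes): country A can get 92.46 next round, worth 0.49 × 92.46 = 45.3054 now, so country B offers 45.3054, keeping 74.6946.
Round 2 (country A proposes): country B can get 74.6946 next round, worth 0.45 × 74.6946 = 33.61257 now. Country A offers 33.61257 and keeps 120 − 33.61257 = 86.38743.
Round 1 (country B proposes): country A can get 86.38743 next round, worth 0.49 × 86.38743 = 42.3298407 now; country B offers that and keeps 77.6701593.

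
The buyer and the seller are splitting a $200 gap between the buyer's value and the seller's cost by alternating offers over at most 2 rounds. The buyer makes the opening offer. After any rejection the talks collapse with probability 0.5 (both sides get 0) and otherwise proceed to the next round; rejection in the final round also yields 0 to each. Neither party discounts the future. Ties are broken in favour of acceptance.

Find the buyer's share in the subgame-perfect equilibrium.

100

Round 2 (the seller proposes): rejection yields 0 for the buyer; the seller offers 0 and keeps 200.
Round 1 (the buyer proposes): rejecting gives the seller an expected 0.5 × 200 = 100, so the buyer offers 100, keeping 100.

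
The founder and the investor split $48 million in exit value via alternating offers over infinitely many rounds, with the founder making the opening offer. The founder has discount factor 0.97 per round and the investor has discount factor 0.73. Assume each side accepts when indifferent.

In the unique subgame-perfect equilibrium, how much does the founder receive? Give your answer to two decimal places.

44.40

In a stationary SPE each proposer offers the other exactly their discounted continuation value.
If the founder keeps x when proposing and the investor keeps y when proposing, then x = 48 − 0.73y and y = 48 − 0.97x.
Solving: x = 48(1 − 0.73) / (1 − 0.97·0.73) = 12.96 / 0.2919 ≈ 44.3988.
The investor gets 48 − 44.3988 ≈ 3.6012.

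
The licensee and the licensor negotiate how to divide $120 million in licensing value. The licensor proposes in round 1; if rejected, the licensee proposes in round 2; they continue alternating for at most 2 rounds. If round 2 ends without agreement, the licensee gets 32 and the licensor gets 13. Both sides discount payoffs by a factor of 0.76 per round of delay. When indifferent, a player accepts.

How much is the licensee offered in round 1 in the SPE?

Round 2 (the licensee proposes): the licensor gets 13 if talks fail, so the licensee offers 13 and keeps 107.
Round 1 (the licensor proposes): the licensee can get 107 next round, worth 0.76 × 107 = 81.32 now; the licensor offers that and keeps 38.68.

81.32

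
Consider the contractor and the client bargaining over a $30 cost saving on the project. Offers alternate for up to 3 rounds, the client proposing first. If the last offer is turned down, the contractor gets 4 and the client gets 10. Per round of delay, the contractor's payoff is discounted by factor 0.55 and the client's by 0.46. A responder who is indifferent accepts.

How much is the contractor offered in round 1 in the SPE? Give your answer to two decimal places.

9.92

Round 3 (the client proposes): the contractor gets 4 if talks fail, so the client offers 4 and keeps 26.
Round 2 (the contractor proposes): the client can get 26 next round, worth 0.46 × 26 = 11.96 now. The contractor offers 11.96 and keeps 30 − 11.96 = 18.04.
Round 1 (the client proposes): the contractor can get 18.04 next round, worth 0.55 × 18.04 = 9.922 now. The client offers 9.922 and keeps 30 − 9.922 = 20.078.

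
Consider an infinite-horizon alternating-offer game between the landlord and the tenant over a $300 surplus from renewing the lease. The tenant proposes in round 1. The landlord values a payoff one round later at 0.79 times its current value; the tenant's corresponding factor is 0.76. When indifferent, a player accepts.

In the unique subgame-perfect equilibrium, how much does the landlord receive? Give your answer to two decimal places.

When the tenant proposes, the landlord accepts any offer worth at least 0.79 times what the landlord would get by proposing next round; and vice versa.
This gives x = 300 − 0.79y and y = 300 − 0.76x, where x and y are each side's share when it proposes.
Hence (1 − 0.79·0.76)x = 300(1 − 0.79), i.e. 0.3996·x = 63.
x ≈ 157.6577; the landlord's share is 300 − x ≈ 142.3423.

142.34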